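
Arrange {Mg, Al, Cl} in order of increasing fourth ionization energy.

Cl, Mg, Al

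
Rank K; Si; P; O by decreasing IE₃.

Consider each +2 ion: K²⁺ is already 1 electron into the core; Si²⁺ still has 2 valence electrons; P²⁺ still has 3 valence electrons; O²⁺ still has 4 valence electrons.
Usually core removal costs more than valence removal, but here the competition is close: a tightly held n=2 valence electron can cost more to remove than an n=3 core electron, so the actual values have to decide it.
Valence configurations: Si²⁺ [Ne]3s², P²⁺ [Ne]3s²3p¹, O²⁺ [He]2s²2p².
P²⁺ loses a lone 3p electron whereas Si²⁺ must break into a filled 3s² pair, so IE_3(Si) > IE_3(P) even though P has the higher nuclear charge.
Tabulated IE_3 (kJ/mol): K 4420, Si 3232, P 2914, O 5300.
So the third ionization energies run P < Si < K < O.

O > K > Si > P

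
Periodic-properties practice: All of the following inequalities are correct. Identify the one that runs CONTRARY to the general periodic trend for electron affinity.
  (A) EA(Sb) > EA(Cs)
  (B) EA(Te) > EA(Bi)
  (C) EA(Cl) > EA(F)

(C)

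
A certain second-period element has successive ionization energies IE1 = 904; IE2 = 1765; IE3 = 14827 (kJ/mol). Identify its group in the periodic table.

Look for the largest jump between consecutive ionization energies: IE3/IE2 ≈ 8.4, far larger than any earlier ratio.
That jump marks the point where a core electron is being removed. So the atom has 2 valence electrons.
A main-group element with 2 valence electrons is in group 2.

Group 2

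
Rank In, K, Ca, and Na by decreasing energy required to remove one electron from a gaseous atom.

Ca, In, Na, K

Na is in period 3, group 1; K is in period 4, group 1; Ca is in period 4, group 2; In is in period 5, group 13.
First ionization energy rises across a period (greater Z_eff holds electrons more tightly) and falls down a group (valence electrons are farther from the nucleus).
These span different periods and groups, so the two trends combine.
Na > K: they share group 1; the group trend gives Na the larger value.
In > Na: period and group pull opposite ways; the across-period shift dominates (558 vs 496 kJ/mol).
Ca > In: period and group pull opposite ways; the down-group shift dominates (590 vs 558 kJ/mol).
Tabulated first ionization energy (kJ/mol): Na 496, K 419, Ca 590, In 558.
So from highest to lowest: Ca > In > Na > K.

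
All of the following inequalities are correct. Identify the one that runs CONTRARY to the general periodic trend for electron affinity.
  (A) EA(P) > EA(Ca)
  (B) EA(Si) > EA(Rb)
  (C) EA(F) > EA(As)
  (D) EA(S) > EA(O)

(D)

The general trend: electron affinity increases across a period and decreases down a group.
(A) P (period 3, group 15) vs Ca (period 4, group 2): the stated order agrees with the simple trend.
(B) Si (period 3, group 14) vs Rb (period 5, group 1): the stated order agrees with the simple trend.
(C) F (period 2, group 17) vs As (period 4, group 15): the stated order agrees with the simple trend.
(D) S (period 3, group 16) vs O (period 2, group 16): the stated order contradicts the simple trend.
The exception is (D): the compact 2p subshell of O repels the added electron more than S's larger 3p does.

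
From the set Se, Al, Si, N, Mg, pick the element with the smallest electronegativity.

N is in period 2, group 15; Mg is in period 3, group 2; Al is in period 3, group 13; Si is in period 3, group 14; Se is in period 4, group 16.
Electronegativity increases across a period and decreases down a group, tracking effective nuclear charge and atomic size.
These span different periods and groups, so the two trends combine.
Al > Mg: both are in period 3; the period trend gives Al the larger value.
Si > Al: both are in period 3; the period trend gives Si the larger value.
Se > Si: the two effects oppose for this pair; the across-period effect wins (2.55 vs 1.90).
N > Se: period and group pull opposite ways; the down-group shift dominates (3.04 vs 2.55).
Approximate values (Pauling): N 3.04, Mg 1.31, Al 1.61, Si 1.90, Se 2.55.
The smallest electronegativity among these belongs to Mg.

Mg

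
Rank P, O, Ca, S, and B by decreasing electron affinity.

B is in period 2, group 13; O is in period 2, group 16; P is in period 3, group 15; S is in period 3, group 16; Ca is in period 4, group 2.
EA tends to increase across a period and decrease down a group, though the pattern is less regular than for IE or radius.
Neither a single period nor a single group — weigh both effects.
B > Ca: relative to Ca, both the across-period and down-group shifts push B's electron affinity up.
P > B: period and group pull opposite ways; the across-period shift dominates (72 vs 27 kJ/mol).
O > P: relative to P, both the across-period and down-group shifts push O's electron affinity up.
S > O: this pair runs against the simple trend — see the exception note.
Note the exception: S has a higher electron affinity than O, contrary to the simple trend — the compact 2p subshell of O repels the added electron more than S's larger 3p does.
Tabulated electron affinity (kJ/mol): B 27, O 141, P 72, S 200, Ca 2.
So from highest to lowest: S > O > P > B > Ca.

S > O > P > B > Ca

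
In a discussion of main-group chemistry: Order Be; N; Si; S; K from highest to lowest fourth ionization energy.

Be > N > K > S > Si

IE_4 is the cost of taking one more electron from the +3 cation: Be³⁺ is already 1 electron into the core; N³⁺ still has 2 valence electrons; Si³⁺ still has 1 valence electron; S³⁺ still has 3 valence electrons; K³⁺ is already 2 electrons into the core.
Usually core removal costs more than valence removal, but here the competition is close: a tightly held n=2 valence electron can cost more to remove than an n=3 core electron, so the actual values have to decide it.
Valence configurations: N³⁺ [He]2s², Si³⁺ [Ne]3s¹, S³⁺ [Ne]3s²3p¹.
Tabulated IE_4 (kJ/mol): Be 21007, N 7475, Si 4356, S 4556, K 5877.
Putting it together, IE_4: Si < S < K < N < Be.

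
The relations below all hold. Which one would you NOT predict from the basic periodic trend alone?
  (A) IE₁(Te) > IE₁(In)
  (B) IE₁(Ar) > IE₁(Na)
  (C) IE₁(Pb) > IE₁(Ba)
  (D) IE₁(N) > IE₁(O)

(D)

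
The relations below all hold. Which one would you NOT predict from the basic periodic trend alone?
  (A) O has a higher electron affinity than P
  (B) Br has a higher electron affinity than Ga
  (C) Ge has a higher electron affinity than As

The general trend: electron affinity increases across a period and decreases down a group.
(A) O (period 2, group 16) vs P (period 3, group 15): the stated order agrees with the simple trend.
(B) Br (period 4, group 17) vs Ga (period 4, group 13): the stated order agrees with the simple trend.
(C) Ge (period 4, group 14) vs As (period 4, group 15): the stated order contradicts the simple trend.
The exception is (C): adding an electron to As's half-filled 4p³ is unfavourable, so Ge (4p²) has the more exothermic EA.

(C)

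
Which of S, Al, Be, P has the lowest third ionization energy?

IE_3 is the cost of taking one more electron from the +2 cation: S²⁺ still has 4 valence electrons; Al²⁺ still has 1 valence electron; Be²⁺ is the bare [He] core; P²⁺ still has 3 valence electrons.
Core electrons are held far more tightly than valence electrons, so Be tops the IE_3 order.
Valence configurations: S²⁺ [Ne]3s²3p², Al²⁺ [Ne]3s¹, P²⁺ [Ne]3s²3p¹.
Approximate IE_3 values (kJ/mol): S 3357, Al 2745, Be 14849, P 2914.
Putting it together, IE_3: Al < P < S < Be.

Al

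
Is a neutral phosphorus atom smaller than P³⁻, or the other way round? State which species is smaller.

P

Forming P³⁻ adds 3 electrons to P. More electron–electron repulsion in the same shell, with unchanged nuclear charge, lets the cloud expand.
An anion is larger than its parent atom: P³⁻ > P.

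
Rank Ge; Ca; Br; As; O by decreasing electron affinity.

O is in period 2, group 16; Ca is in period 4, group 2; Ge is in period 4, group 14; As is in period 4, group 15; Br is in period 4, group 17.
Adding an electron releases more energy for atoms nearer the top right (short of the noble gases).
Here both period and group differ, so the two effects have to be weighed against each other.
As > Ca: As lies to the right of Ca in period 4, so the across-period effect alone puts As higher.
Ge > As: this pair runs against the simple trend — see the exception note.
O > Ge: both effects reinforce here, so O is clearly the higher of the two.
Br > O: the two effects oppose for this pair; the across-period effect wins (325 vs 141 kJ/mol).
Note the exception: Ge has a higher electron affinity than As, contrary to the simple trend — adding an electron to As's half-filled 4p³ is unfavourable, so Ge (4p²) has the more exothermic EA.
For reference (kJ/mol): O 141, Ca 2, Ge 119, As 78, Br 325.
So from highest to lowest: Br > O > Ge > As > Ca.

Br, O, Ge, As, Ca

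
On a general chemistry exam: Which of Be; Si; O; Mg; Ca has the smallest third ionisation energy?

Si

The third ionization energy removes an electron from the +2 ion. For each element: Be²⁺ is the bare [He] core; Si²⁺ still has 2 valence electrons; O²⁺ still has 4 valence electrons; Mg²⁺ is the bare [Ne] core; Ca²⁺ is the bare [Ar] core.
Usually core removal costs more than valence removal, but here the competition is close: a tightly held n=2 valence electron can cost more to remove than an n=3 core electron, so the actual values have to decide it.
Valence configurations: Si²⁺ [Ne]3s², O²⁺ [He]2s²2p².
Tabulated IE_3 (kJ/mol): Be 14849, Si 3232, O 5300, Mg 7733, Ca 4912.
Overall IE_3 order: Si < Ca < O < Mg < Be.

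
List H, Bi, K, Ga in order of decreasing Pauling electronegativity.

EN rises left→right (higher Z_eff, smaller atoms) and falls top→bottom (larger, more shielded atoms).
These span different periods and groups, so the two trends combine.
Ga > K: both are in period 4; the period trend gives Ga the larger value.
Bi > Ga: the two effects oppose for this pair; the across-period effect wins (2.02 vs 1.81).
H > Bi: period and group pull opposite ways; the down-group shift dominates (2.20 vs 2.02).
For reference (Pauling): H 2.20, K 0.82, Ga 1.81, Bi 2.02.
So from highest to lowest: H > Bi > Ga > K.

H > Bi > Ga > K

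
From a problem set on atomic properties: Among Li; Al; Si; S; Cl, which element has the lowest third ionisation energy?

IE_3 is the cost of taking one more electron from the +2 cation: Li²⁺ is already 1 electron into the core; Al²⁺ still has 1 valence electron; Si²⁺ still has 2 valence electrons; S²⁺ still has 4 valence electrons; Cl²⁺ still has 5 valence electrons.
Core electrons are held far more tightly than valence electrons, so Li tops the IE_3 order.
Valence configurations: Al²⁺ [Ne]3s¹, Si²⁺ [Ne]3s², S²⁺ [Ne]3s²3p², Cl²⁺ [Ne]3s²3p³.
The numbers (kJ/mol): Li 11815, Al 2745, Si 3232, S 3357, Cl 3822.
Putting it together, IE_3: Al < Si < S < Cl < Li.

Al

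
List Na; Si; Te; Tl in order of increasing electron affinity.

Na is in period 3, group 1; Si is in period 3, group 14; Te is in period 5, group 16; Tl is in period 6, group 13.
Atoms with high Z_eff and room in the valence shell (especially the halogens) have the most exothermic electron affinities.
These span different periods and groups, so the two trends combine.
Na > Tl: the two effects oppose for this pair; the down-group effect wins (53 vs 19 kJ/mol).
Si > Na: Si lies to the right of Na in period 3, so the across-period effect alone puts Si higher.
Te > Si: period and group pull opposite ways; the across-period shift dominates (190 vs 134 kJ/mol).
Approximate values (kJ/mol): Na 53, Si 134, Te 190, Tl 19.
So from lowest to highest: Tl < Na < Si < Te.

Tl < Na < Si < Te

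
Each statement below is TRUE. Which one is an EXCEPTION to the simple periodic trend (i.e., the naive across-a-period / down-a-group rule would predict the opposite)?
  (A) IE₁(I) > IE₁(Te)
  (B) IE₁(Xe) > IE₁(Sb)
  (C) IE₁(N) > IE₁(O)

The general trend: first ionisation energy increases across a period and decreases down a group.
(A) I (period 5, group 17) vs Te (period 5, group 16): the stated order agrees with the simple trend.
(B) Xe (period 5, group 18) vs Sb (period 5, group 15): the stated order agrees with the simple trend.
(C) N (period 2, group 15) vs O (period 2, group 16): the stated order contradicts the simple trend.
The exception is (C): pairing an electron in O's 2p⁴ costs repulsion energy, so O ionizes more easily than half-filled N (2p³).

(C)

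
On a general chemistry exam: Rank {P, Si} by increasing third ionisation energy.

IE_3 is the cost of taking one more electron from the +2 cation: P²⁺ still has 3 valence electrons; Si²⁺ still has 2 valence electrons.
All are still removing valence electrons, so compare the +2 ions as you would atoms: IE_3 generally rises across a period (higher Z_eff) and falls down a group (larger shell), subject to the usual subshell exceptions.
Valence configurations: P²⁺ [Ne]3s²3p¹, Si²⁺ [Ne]3s².
P²⁺ loses a lone 3p electron whereas Si²⁺ must break into a filled 3s² pair, so IE_3(Si) > IE_3(P) even though P has the higher nuclear charge.
Tabulated IE_3 (kJ/mol): P 2914, Si 3232.
Hence IE_3: P < Si.

P < Si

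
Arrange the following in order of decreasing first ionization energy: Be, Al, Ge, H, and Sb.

H is in period 1, group 1; Be is in period 2, group 2; Al is in period 3, group 13; Ge is in period 4, group 14; Sb is in period 5, group 15.
IE₁ increases left→right with effective nuclear charge and decreases top→bottom as the valence shell moves farther out.
A diagonal step moves right (one effect) and down (the opposite effect) at once.
Ge > Al: the two effects oppose for this pair; the across-period effect wins (762 vs 578 kJ/mol).
Sb > Ge: period and group pull opposite ways; the across-period shift dominates (831 vs 762 kJ/mol).
Be > Sb: the two effects oppose for this pair; the down-group effect wins (900 vs 831 kJ/mol).
H > Be: the two effects oppose for this pair; the down-group effect wins (1312 vs 900 kJ/mol).
Tabulated first ionization energy (kJ/mol): H 1312, Be 900, Al 578, Ge 762, Sb 831.
So from highest to lowest: H > Be > Sb > Ge > Al.

H > Be > Sb > Ge > Al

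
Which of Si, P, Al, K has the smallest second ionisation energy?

After 1 electron has been removed, what remains? Si⁺ still has 3 valence electrons; P⁺ still has 4 valence electrons; Al⁺ still has 2 valence electrons; K⁺ is the bare [Ar] core.
Core electrons are held far more tightly than valence electrons, so K tops the IE_2 order.
Valence configurations: Si⁺ [Ne]3s²3p¹, P⁺ [Ne]3s²3p², Al⁺ [Ne]3s².
Si⁺ loses a lone 3p electron whereas Al⁺ must break into a filled 3s² pair, so IE_2(Al) > IE_2(Si) even though Si has the higher nuclear charge.
Approximate IE_2 values (kJ/mol): Si 1577, P 1907, Al 1817, K 3052.
Overall IE_2 order: Si < Al < P < K.

Si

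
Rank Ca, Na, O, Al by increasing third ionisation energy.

Al < Ca < O < Na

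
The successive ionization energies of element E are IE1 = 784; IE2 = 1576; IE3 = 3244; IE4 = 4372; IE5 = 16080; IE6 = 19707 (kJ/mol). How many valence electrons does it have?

Look for the largest jump between consecutive ionization energies: IE5/IE4 ≈ 3.7, far larger than any earlier ratio.
That jump marks the point where a core electron is being removed. So the atom has 4 valence electrons.

4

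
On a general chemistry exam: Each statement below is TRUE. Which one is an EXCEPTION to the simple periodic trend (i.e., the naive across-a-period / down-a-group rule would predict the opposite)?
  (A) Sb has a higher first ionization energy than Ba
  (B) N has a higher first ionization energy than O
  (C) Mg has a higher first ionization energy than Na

(B)

The general trend: first ionization energy increases across a period and decreases down a group.
(A) Sb (period 5, group 15) vs Ba (period 6, group 2): the stated order agrees with the simple trend.
(B) N (period 2, group 15) vs O (period 2, group 16): the stated order contradicts the simple trend.
(C) Mg (period 3, group 2) vs Na (period 3, group 1): the stated order agrees with the simple trend.
The exception is (B): pairing an electron in O's 2p⁴ costs repulsion energy, so O ionizes more easily than half-filled N (2p³).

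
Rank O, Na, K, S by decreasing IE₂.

Na, O, K, S

IE_2 is the cost of taking one more electron from the +1 cation: O⁺ still has 5 valence electrons; Na⁺ is the bare [Ne] core; K⁺ is the bare [Ar] core; S⁺ still has 5 valence electrons.
Usually core removal costs more than valence removal, but here the competition is close: a tightly held n=2 valence electron can cost more to remove than an n=3 core electron, so the actual values have to decide it.
Valence configurations: O⁺ [He]2s²2p³, S⁺ [Ne]3s²3p³.
Tabulated IE_2 (kJ/mol): O 3388, Na 4562, K 3052, S 2252.
Hence IE_2: S < K < O < Na.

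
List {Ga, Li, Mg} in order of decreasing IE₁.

Mg > Ga > Li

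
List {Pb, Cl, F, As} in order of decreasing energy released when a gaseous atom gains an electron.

Cl > F > As > Pb

F is in period 2, group 17; Cl is in period 3, group 17; As is in period 4, group 15; Pb is in period 6, group 14.
Adding an electron releases more energy for atoms nearer the top right (short of the noble gases).
These span different periods and groups, so the two trends combine.
As > Pb: relative to Pb, both the across-period and down-group shifts push As's electron affinity up.
F > As: relative to As, both the across-period and down-group shifts push F's electron affinity up.
Cl > F: this pair runs against the simple trend — see the exception note.
Note the exception: Cl has a higher electron affinity than F, contrary to the simple trend — F's small 2p subshell makes the incoming electron feel strong e⁻–e⁻ repulsion, so Cl actually releases more energy on gaining an electron.
For reference (kJ/mol): F 328, Cl 349, As 78, Pb 35.
So from highest to lowest: Cl > F > As > Pb.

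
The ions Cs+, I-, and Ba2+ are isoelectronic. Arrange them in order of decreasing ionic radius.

All of these have 54 electrons, so size is governed by nuclear charge alone: the more protons, the stronger the pull on the same electron cloud, and the smaller the ion.
Nuclear charges: Ba2+ (Z=56), Cs+ (Z=55), I- (Z=53).
Largest to smallest: I- > Cs+ > Ba2+.

I- > Cs+ > Ba2+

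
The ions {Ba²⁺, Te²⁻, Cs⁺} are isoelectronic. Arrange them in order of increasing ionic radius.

All of these have 54 electrons, so size is governed by nuclear charge alone: the more protons, the stronger the pull on the same electron cloud, and the smaller the ion.
Nuclear charges: Ba²⁺ (Z=56), Cs⁺ (Z=55), Te²⁻ (Z=52).
Smallest to largest: Ba²⁺ < Cs⁺ < Te²⁻.

Ba²⁺ < Cs⁺ < Te²⁻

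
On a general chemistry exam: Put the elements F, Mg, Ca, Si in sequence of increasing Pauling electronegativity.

F is in period 2, group 17; Mg is in period 3, group 2; Si is in period 3, group 14; Ca is in period 4, group 2.
EN rises left→right (higher Z_eff, smaller atoms) and falls top→bottom (larger, more shielded atoms).
Neither a single period nor a single group — weigh both effects.
Mg > Ca: they share group 2; the group trend gives Mg the larger value.
Si > Mg: Si lies to the right of Mg in period 3, so the across-period effect alone puts Si higher.
F > Si: both effects reinforce here, so F is clearly the higher of the two.
Approximate values (Pauling): F 3.98, Mg 1.31, Si 1.90, Ca 1.00.
So from lowest to highest: Ca < Mg < Si < F.

Ca < Mg < Si < F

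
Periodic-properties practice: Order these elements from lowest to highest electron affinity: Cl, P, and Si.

Si is in period 3, group 14; P is in period 3, group 15; Cl is in period 3, group 17.
Adding an electron releases more energy for atoms nearer the top right (short of the noble gases).
All lie in period 3; the across-period trend (electron affinity increases left to right) applies, with the exception below.
Note the exception: Si has a higher electron affinity than P, contrary to the simple trend — adding an electron to P's half-filled 3p³ is unfavourable, so Si (3p²) has the more exothermic EA.
For reference (kJ/mol): Si 134, P 72, Cl 349.
So from lowest to highest: P < Si < Cl.

P, Si, Cl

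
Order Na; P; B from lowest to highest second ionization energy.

P < B < Na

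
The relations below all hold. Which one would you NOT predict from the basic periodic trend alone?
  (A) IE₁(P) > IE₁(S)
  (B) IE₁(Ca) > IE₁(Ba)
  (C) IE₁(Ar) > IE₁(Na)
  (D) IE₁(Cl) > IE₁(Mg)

(A)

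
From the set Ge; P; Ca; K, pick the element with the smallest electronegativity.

K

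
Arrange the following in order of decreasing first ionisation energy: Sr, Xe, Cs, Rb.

Xe > Sr > Rb > Cs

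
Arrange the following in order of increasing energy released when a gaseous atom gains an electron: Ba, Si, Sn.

Si is in period 3, group 14; Sn is in period 5, group 14; Ba is in period 6, group 2.
Electron affinity generally becomes more exothermic across a period toward the halogens and less exothermic down a group.
Here both period and group differ, so the two effects have to be weighed against each other.
Sn > Ba: both effects reinforce here, so Sn is clearly the higher of the two.
Si > Sn: they share group 14; the group trend gives Si the larger value.
Tabulated electron affinity (kJ/mol): Si 134, Sn 107, Ba 14.
So from lowest to highest: Ba < Sn < Si.

Ba, Sn, Si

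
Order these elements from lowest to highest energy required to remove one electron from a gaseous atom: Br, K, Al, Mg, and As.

K < Al < Mg < As < Br

Mg is in period 3, group 2; Al is in period 3, group 13; K is in period 4, group 1; As is in period 4, group 15; Br is in period 4, group 17.
First ionization energy rises across a period (greater Z_eff holds electrons more tightly) and falls down a group (valence electrons are farther from the nucleus).
Neither a single period nor a single group — weigh both effects.
Al > K: both effects reinforce here, so Al is clearly the higher of the two.
Mg > Al: this pair runs against the simple trend — see the exception note.
As > Mg: period and group pull opposite ways; the across-period shift dominates (947 vs 738 kJ/mol).
Br > As: both are in period 4; the period trend gives Br the larger value.
Note the exception: Mg has a higher first ionization energy than Al, contrary to the simple trend — Al's single 3p electron is easier to remove than one from Mg's filled 3s².
Approximate values (kJ/mol): Mg 738, Al 578, K 419, As 947, Br 1140.
So from lowest to highest: K < Al < Mg < As < Br.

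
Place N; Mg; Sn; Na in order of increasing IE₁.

Na < Sn < Mg < N

N is in period 2, group 15; Na is in period 3, group 1; Mg is in period 3, group 2; Sn is in period 5, group 14.
IE₁ increases left→right with effective nuclear charge and decreases top→bottom as the valence shell moves farther out.
Here both period and group differ, so the two effects have to be weighed against each other.
Sn > Na: period and group pull opposite ways; the across-period shift dominates (709 vs 496 kJ/mol).
Mg > Sn: the two effects oppose for this pair; the down-group effect wins (738 vs 709 kJ/mol).
N > Mg: relative to Mg, both the across-period and down-group shifts push N's first ionization energy up.
Approximate values (kJ/mol): N 1402, Na 496, Mg 738, Sn 709.
So from lowest to highest: Na < Sn < Mg < N.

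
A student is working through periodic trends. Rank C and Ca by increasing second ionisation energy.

Ca, C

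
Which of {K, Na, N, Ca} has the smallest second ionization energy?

The second ionization energy removes an electron from the +1 ion. For each element: K⁺ is the bare [Ar] core; Na⁺ is the bare [Ne] core; N⁺ still has 4 valence electrons; Ca⁺ still has 1 valence electron.
Breaking into a closed-shell core is much more expensive than removing a leftover valence electron — K and Na have the largest IE_2 here.
Valence configurations: N⁺ [He]2s²2p², Ca⁺ [Ar]4s¹.
Approximate IE_2 values (kJ/mol): K 3052, Na 4562, N 2856, Ca 1145.
Overall IE_2 order: Ca < N < K < Na.

Ca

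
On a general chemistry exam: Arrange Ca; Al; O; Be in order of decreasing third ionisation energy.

Be, O, Ca, Al

IE_3 is the cost of taking one more electron from the +2 cation: Ca²⁺ is the bare [Ar] core; Al²⁺ still has 1 valence electron; O²⁺ still has 4 valence electrons; Be²⁺ is the bare [He] core.
Usually core removal costs more than valence removal, but here the competition is close: a tightly held n=2 valence electron can cost more to remove than an n=3 core electron, so the actual values have to decide it.
Valence configurations: Al²⁺ [Ne]3s¹, O²⁺ [He]2s²2p².
Tabulated IE_3 (kJ/mol): Ca 4912, Al 2745, O 5300, Be 14849.
Overall IE_3 order: Al < Ca < O < Be.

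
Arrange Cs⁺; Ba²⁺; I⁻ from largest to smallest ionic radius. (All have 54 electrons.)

I⁻ > Cs⁺ > Ba²⁺

All of these have 54 electrons, so size is governed by nuclear charge alone: the more protons, the stronger the pull on the same electron cloud, and the smaller the ion.
Nuclear charges: Ba²⁺ (Z=56), Cs⁺ (Z=55), I⁻ (Z=53).
Largest to smallest: I⁻ > Cs⁺ > Ba²⁺.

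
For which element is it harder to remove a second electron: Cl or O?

Consider each +1 ion: Cl⁺ still has 6 valence electrons; O⁺ still has 5 valence electrons.
All are still removing valence electrons, so compare the +1 ions as you would atoms: IE_2 generally rises across a period (higher Z_eff) and falls down a group (larger shell), subject to the usual subshell exceptions.
Valence configurations: Cl⁺ [Ne]3s²3p⁴, O⁺ [He]2s²2p³.
The numbers (kJ/mol): Cl 2298, O 3388.
Putting it together, IE_2: Cl < O.

O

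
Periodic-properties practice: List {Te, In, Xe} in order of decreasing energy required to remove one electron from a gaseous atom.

Xe > Te > In

In is in period 5, group 13; Te is in period 5, group 16; Xe is in period 5, group 18.
Removing the outermost electron gets harder across a period and easier down a group.
All lie in period 5, so first ionization energy increases left to right.
So from highest to lowest: Xe > Te > In.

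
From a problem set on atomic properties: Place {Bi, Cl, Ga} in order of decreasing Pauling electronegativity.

Cl is in period 3, group 17; Ga is in period 4, group 13; Bi is in period 6, group 15.
Smaller atoms with higher effective nuclear charge are more electronegative.
Here both period and group differ, so the two effects have to be weighed against each other.
Bi > Ga: period and group pull opposite ways; the across-period shift dominates (2.02 vs 1.81).
Cl > Bi: both effects reinforce here, so Cl is clearly the higher of the two.
Tabulated electronegativity (Pauling): Cl 3.16, Ga 1.81, Bi 2.02.
So from highest to lowest: Cl > Bi > Ga.

Cl > Bi > Ga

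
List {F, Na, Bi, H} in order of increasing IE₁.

Na < Bi < H < F

First ionization energy rises across a period (greater Z_eff holds electrons more tightly) and falls down a group (valence electrons are farther from the nucleus).
Here both period and group differ, so the two effects have to be weighed against each other.
Bi > Na: the two effects oppose for this pair; the across-period effect wins (703 vs 496 kJ/mol).
H > Bi: the two effects oppose for this pair; the down-group effect wins (1312 vs 703 kJ/mol).
F > H: the two effects oppose for this pair; the across-period effect wins (1681 vs 1312 kJ/mol).
For reference (kJ/mol): H 1312, F 1681, Na 496, Bi 703.
So from lowest to highest: Na < Bi < H < F.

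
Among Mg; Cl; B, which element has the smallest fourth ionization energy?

Cl

Consider each +3 ion: Mg³⁺ is already 1 electron into the core; Cl³⁺ still has 4 valence electrons; B³⁺ is the bare [He] core.
Pulling an electron out of a noble-gas core costs far more than removing a remaining valence electron, so Mg and B sit at the high end of IE_4.
The numbers (kJ/mol): Mg 10543, Cl 5159, B 25026.
Overall IE_4 order: Cl < Mg < B.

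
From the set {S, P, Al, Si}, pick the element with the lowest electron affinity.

Al is in period 3, group 13; Si is in period 3, group 14; P is in period 3, group 15; S is in period 3, group 16.
Electron affinity generally becomes more exothermic across a period toward the halogens and less exothermic down a group.
All lie in period 3; the across-period trend (electron affinity increases left to right) applies, with the exception below.
Note the exception: Si has a higher electron affinity than P, contrary to the simple trend — adding an electron to P's half-filled 3p³ is unfavourable, so Si (3p²) has the more exothermic EA.
Tabulated electron affinity (kJ/mol): Al 42, Si 134, P 72, S 200.
The lowest electron affinity among these belongs to Al.

Al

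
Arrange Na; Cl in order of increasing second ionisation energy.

After 1 electron has been removed, what remains? Na⁺ is the bare [Ne] core; Cl⁺ still has 6 valence electrons.
Pulling an electron out of a noble-gas core costs far more than removing a remaining valence electron, so Na sits at the high end of IE_2.
The numbers (kJ/mol): Na 4562, Cl 2298.
Hence IE_2: Cl < Na.

Cl, Na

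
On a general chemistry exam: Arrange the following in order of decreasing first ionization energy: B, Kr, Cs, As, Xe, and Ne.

Ne, Kr, Xe, As, B, Cs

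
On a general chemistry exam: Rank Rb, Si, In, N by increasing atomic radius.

N, Si, In, Rb

Moving right in a period, electrons are added to the same shell under a stronger nuclear pull, so atoms get smaller; moving down, a new shell is opened and atoms get larger.
Here both period and group differ, so the two effects have to be weighed against each other.
Si > N: relative to N, both the across-period and down-group shifts push Si's atomic radius up.
In > Si: relative to Si, both the across-period and down-group shifts push In's atomic radius up.
Rb > In: both are in period 5; the period trend gives Rb the larger value.
For reference (pm): N 71, Si 116, Rb 210, In 142.
So from smallest to largest: N < Si < In < Rb.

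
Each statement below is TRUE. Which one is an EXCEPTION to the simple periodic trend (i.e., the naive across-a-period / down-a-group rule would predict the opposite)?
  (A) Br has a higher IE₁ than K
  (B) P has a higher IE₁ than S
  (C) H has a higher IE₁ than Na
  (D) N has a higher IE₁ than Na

(B)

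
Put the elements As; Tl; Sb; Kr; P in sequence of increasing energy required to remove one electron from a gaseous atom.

P is in period 3, group 15; As is in period 4, group 15; Kr is in period 4, group 18; Sb is in period 5, group 15; Tl is in period 6, group 13.
First ionization energy rises across a period (greater Z_eff holds electrons more tightly) and falls down a group (valence electrons are farther from the nucleus).
Neither a single period nor a single group — weigh both effects.
Sb > Tl: relative to Tl, both the across-period and down-group shifts push Sb's first ionization energy up.
As > Sb: As sits above Sb in group 15, so the down-group effect alone puts As higher.
P > As: they share group 15; the group trend gives P the larger value.
Kr > P: period and group pull opposite ways; the across-period shift dominates (1351 vs 1012 kJ/mol).
For reference (kJ/mol): P 1012, As 947, Kr 1351, Sb 831, Tl 589.
So from lowest to highest: Tl < Sb < As < P < Kr.

Tl, Sb, As, P, Kr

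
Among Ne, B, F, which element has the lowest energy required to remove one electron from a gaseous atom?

B is in period 2, group 13; F is in period 2, group 17; Ne is in period 2, group 18.
Removing the outermost electron gets harder across a period and easier down a group.
All lie in period 2, so first ionization energy increases left to right.
The lowest energy required to remove one electron from a gaseous atom among these belongs to B.

B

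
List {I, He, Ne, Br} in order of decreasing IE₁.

He > Ne > Br > I

He is in period 1, group 18; Ne is in period 2, group 18; Br is in period 4, group 17; I is in period 5, group 17.
Across a period the outer electron is held more tightly (higher IE₁); down a group it sits in a higher shell, more shielded, and comes off more easily.
Here both period and group differ, so the two effects have to be weighed against each other.
Br > I: they share group 17; the group trend gives Br the larger value.
Ne > Br: relative to Br, both the across-period and down-group shifts push Ne's first ionization energy up.
He > Ne: they share group 18; the group trend gives He the larger value.
Tabulated first ionization energy (kJ/mol): He 2372, Ne 2081, Br 1140, I 1008.
So from highest to lowest: He > Ne > Br > I.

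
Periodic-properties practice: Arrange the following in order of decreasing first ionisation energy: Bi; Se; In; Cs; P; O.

O is in period 2, group 16; P is in period 3, group 15; Se is in period 4, group 16; In is in period 5, group 13; Cs is in period 6, group 1; Bi is in period 6, group 15.
IE₁ increases left→right with effective nuclear charge and decreases top→bottom as the valence shell moves farther out.
These span different periods and groups, so the two trends combine.
In > Cs: both effects reinforce here, so In is clearly the higher of the two.
Bi > In: the two effects oppose for this pair; the across-period effect wins (703 vs 558 kJ/mol).
Se > Bi: relative to Bi, both the across-period and down-group shifts push Se's first ionization energy up.
P > Se: period and group pull opposite ways; the down-group shift dominates (1012 vs 941 kJ/mol).
O > P: relative to P, both the across-period and down-group shifts push O's first ionization energy up.
Tabulated first ionization energy (kJ/mol): O 1314, P 1012, Se 941, In 558, Cs 376, Bi 703.
So from highest to lowest: O > P > Se > Bi > In > Cs.

O, P, Se, Bi, In, Cs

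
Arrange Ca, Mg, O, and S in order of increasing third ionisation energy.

S < Ca < O < Mg

IE_3 is the cost of taking one more electron from the +2 cation: Ca²⁺ is the bare [Ar] core; Mg²⁺ is the bare [Ne] core; O²⁺ still has 4 valence electrons; S²⁺ still has 4 valence electrons.
Usually core removal costs more than valence removal, but here the competition is close: a tightly held n=2 valence electron can cost more to remove than an n=3 core electron, so the actual values have to decide it.
Valence configurations: O²⁺ [He]2s²2p², S²⁺ [Ne]3s²3p².
Tabulated IE_3 (kJ/mol): Ca 4912, Mg 7733, O 5300, S 3357.
Hence IE_3: S < Ca < O < Mg.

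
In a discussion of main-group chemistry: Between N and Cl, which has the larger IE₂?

The second ionization energy removes an electron from the +1 ion. For each element: N⁺ still has 4 valence electrons; Cl⁺ still has 6 valence electrons.
All are still removing valence electrons, so compare the +1 ions as you would atoms: IE_2 generally rises across a period (higher Z_eff) and falls down a group (larger shell), subject to the usual subshell exceptions.
Valence configurations: N⁺ [He]2s²2p², Cl⁺ [Ne]3s²3p⁴.
The numbers (kJ/mol): N 2856, Cl 2298.
Putting it together, IE_2: Cl < N.

N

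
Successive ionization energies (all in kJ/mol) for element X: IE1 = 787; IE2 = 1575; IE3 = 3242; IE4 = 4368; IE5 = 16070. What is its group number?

Group 14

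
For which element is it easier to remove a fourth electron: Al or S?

S

After 3 electrons have been removed, what remains? Al³⁺ is the bare [Ne] core; S³⁺ still has 3 valence electrons.
Core electrons are held far more tightly than valence electrons, so Al tops the IE_4 order.
The numbers (kJ/mol): Al 11577, S 4556.
So the fourth ionization energies run S < Al.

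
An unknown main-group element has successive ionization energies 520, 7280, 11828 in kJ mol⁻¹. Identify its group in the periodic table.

Look for the largest jump between consecutive ionization energies: IE2/IE1 ≈ 14.0, far larger than any earlier ratio.
That jump marks the point where a core electron is being removed. So the atom has 1 valence electron.
A main-group element with 1 valence electron is in group 1.

Group 1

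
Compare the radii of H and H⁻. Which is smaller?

H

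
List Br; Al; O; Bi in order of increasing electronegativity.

O is in period 2, group 16; Al is in period 3, group 13; Br is in period 4, group 17; Bi is in period 6, group 15.
Atoms toward the upper right of the periodic table pull bonding electrons most strongly.
These span different periods and groups, so the two trends combine.
Bi > Al: period and group pull opposite ways; the across-period shift dominates (2.02 vs 1.61).
Br > Bi: both effects reinforce here, so Br is clearly the higher of the two.
O > Br: period and group pull opposite ways; the down-group shift dominates (3.44 vs 2.96).
For reference (Pauling): O 3.44, Al 1.61, Br 2.96, Bi 2.02.
So from lowest to highest: Al < Bi < Br < O.

Al < Bi < Br < O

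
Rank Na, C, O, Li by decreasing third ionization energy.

Li > Na > O > C

IE_3 is the cost of taking one more electron from the +2 cation: Na²⁺ is already 1 electron into the core; C²⁺ still has 2 valence electrons; O²⁺ still has 4 valence electrons; Li²⁺ is already 1 electron into the core.
Pulling an electron out of a noble-gas core costs far more than removing a remaining valence electron, so Na and Li sit at the high end of IE_3.
Valence configurations: C²⁺ [He]2s², O²⁺ [He]2s²2p².
Tabulated IE_3 (kJ/mol): Na 6910, C 4620, O 5300, Li 11815.
So the third ionization energies run C < O < Na < Li.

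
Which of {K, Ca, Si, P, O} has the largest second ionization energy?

IE_2 is the cost of taking one more electron from the +1 cation: K⁺ is the bare [Ar] core; Ca⁺ still has 1 valence electron; Si⁺ still has 3 valence electrons; P⁺ still has 4 valence electrons; O⁺ still has 5 valence electrons.
Usually core removal costs more than valence removal, but here the competition is close: a tightly held n=2 valence electron can cost more to remove than an n=3 core electron, so the actual values have to decide it.
Valence configurations: Ca⁺ [Ar]4s¹, Si⁺ [Ne]3s²3p¹, P⁺ [Ne]3s²3p², O⁺ [He]2s²2p³.
The numbers (kJ/mol): K 3052, Ca 1145, Si 1577, P 1907, O 3388.
Overall IE_2 order: Ca < Si < P < K < O.

O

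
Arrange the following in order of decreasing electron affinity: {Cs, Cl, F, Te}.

Cl > F > Te > Cs

F is in period 2, group 17; Cl is in period 3, group 17; Te is in period 5, group 16; Cs is in period 6, group 1.
Adding an electron releases more energy for atoms nearer the top right (short of the noble gases).
Neither a single period nor a single group — weigh both effects.
Te > Cs: both effects reinforce here, so Te is clearly the higher of the two.
F > Te: relative to Te, both the across-period and down-group shifts push F's electron affinity up.
Cl > F: this pair runs against the simple trend — see the exception note.
Note the exception: Cl has a higher electron affinity than F, contrary to the simple trend — F's small 2p subshell makes the incoming electron feel strong e⁻–e⁻ repulsion, so Cl actually releases more energy on gaining an electron.
Approximate values (kJ/mol): F 328, Cl 349, Te 190, Cs 46.
So from highest to lowest: Cl > F > Te > Cs.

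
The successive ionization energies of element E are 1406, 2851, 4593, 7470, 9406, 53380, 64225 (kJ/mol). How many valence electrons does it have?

5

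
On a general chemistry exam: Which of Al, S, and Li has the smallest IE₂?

Al

Consider each +1 ion: Al⁺ still has 2 valence electrons; S⁺ still has 5 valence electrons; Li⁺ is the bare [He] core.
Core electrons are held far more tightly than valence electrons, so Li tops the IE_2 order.
Valence configurations: Al⁺ [Ne]3s², S⁺ [Ne]3s²3p³.
Tabulated IE_2 (kJ/mol): Al 1817, S 2252, Li 7298.
So the second ionization energies run Al < S < Li.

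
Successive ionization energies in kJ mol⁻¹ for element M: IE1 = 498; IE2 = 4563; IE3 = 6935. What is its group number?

Group 1

Look for the largest jump between consecutive ionization energies: IE2/IE1 ≈ 9.2, far larger than any earlier ratio.
That jump marks the point where a core electron is being removed. So the atom has 1 valence electron.
A main-group element with 1 valence electron is in group 1.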